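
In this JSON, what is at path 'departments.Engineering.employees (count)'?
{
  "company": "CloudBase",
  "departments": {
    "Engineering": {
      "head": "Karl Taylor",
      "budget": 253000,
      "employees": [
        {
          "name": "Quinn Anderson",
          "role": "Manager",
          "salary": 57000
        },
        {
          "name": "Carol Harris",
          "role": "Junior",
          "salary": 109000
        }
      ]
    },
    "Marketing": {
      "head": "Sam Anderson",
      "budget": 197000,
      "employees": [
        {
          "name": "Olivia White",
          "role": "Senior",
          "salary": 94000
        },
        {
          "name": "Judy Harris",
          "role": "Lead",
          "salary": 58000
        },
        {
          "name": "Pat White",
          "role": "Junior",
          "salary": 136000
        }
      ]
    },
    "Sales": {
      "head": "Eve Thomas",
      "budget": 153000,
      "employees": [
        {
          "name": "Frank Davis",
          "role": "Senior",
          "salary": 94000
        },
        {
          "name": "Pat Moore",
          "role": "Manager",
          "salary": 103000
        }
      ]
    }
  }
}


Path: departments.Engineering.employees (count)

Navigate:
  -> departments
  -> Engineering
  -> employees (array, length 2)

2


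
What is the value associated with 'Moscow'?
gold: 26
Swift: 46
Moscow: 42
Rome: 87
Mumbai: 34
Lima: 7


Looking up key 'Moscow'
Value: 42

42


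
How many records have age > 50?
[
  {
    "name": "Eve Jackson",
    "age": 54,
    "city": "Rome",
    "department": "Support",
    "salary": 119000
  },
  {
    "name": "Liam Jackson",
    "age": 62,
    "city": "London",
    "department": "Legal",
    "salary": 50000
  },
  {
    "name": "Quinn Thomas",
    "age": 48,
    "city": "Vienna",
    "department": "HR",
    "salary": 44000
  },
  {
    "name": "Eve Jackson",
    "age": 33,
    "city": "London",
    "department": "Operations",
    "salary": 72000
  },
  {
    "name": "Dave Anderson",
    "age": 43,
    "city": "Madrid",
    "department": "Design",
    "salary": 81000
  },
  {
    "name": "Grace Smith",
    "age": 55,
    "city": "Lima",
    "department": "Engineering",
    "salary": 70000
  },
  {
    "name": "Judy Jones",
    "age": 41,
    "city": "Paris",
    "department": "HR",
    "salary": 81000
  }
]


Data: 7 records
Condition: age > 50

Checking each record:
  Eve Jackson: 54 MATCH
  Liam Jackson: 62 MATCH
  Quinn Thomas: 48
  Eve Jackson: 33
  Dave Anderson: 43
  Grace Smith: 55 MATCH
  Judy Jones: 41

Count: 3

3


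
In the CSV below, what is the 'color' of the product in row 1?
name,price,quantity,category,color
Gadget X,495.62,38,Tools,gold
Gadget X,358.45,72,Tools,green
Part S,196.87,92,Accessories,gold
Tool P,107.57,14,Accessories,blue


Query: Row 1 ('Gadget X'), column 'color'
Value: gold

gold


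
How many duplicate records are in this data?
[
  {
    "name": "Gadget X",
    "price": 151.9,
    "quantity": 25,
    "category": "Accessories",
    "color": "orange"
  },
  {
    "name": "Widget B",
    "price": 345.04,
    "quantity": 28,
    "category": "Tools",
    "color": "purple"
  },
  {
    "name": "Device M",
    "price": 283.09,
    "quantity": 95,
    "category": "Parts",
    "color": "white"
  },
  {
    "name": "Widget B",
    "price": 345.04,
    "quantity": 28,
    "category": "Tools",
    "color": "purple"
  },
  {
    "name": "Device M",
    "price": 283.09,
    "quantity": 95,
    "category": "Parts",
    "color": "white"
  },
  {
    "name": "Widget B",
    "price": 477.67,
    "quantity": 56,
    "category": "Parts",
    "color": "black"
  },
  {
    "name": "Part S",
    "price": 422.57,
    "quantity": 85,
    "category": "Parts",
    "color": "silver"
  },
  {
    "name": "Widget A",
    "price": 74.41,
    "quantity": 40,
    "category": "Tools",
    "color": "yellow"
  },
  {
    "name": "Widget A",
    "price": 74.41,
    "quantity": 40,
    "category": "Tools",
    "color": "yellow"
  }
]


Checking 9 records for duplicates:

  Row 1: Gadget X ($151.9, qty 25)
  Row 2: Widget B ($345.04, qty 28)
  Row 3: Device M ($283.09, qty 95)
  Row 4: Widget B ($345.04, qty 28) <-- DUPLICATE
  Row 5: Device M ($283.09, qty 95) <-- DUPLICATE
  Row 6: Widget B ($477.67, qty 56)
  Row 7: Part S ($422.57, qty 85)
  Row 8: Widget A ($74.41, qty 40)
  Row 9: Widget A ($74.41, qty 40) <-- DUPLICATE

Duplicates found: 3
Unique records: 6

3 duplicates, 6 unique


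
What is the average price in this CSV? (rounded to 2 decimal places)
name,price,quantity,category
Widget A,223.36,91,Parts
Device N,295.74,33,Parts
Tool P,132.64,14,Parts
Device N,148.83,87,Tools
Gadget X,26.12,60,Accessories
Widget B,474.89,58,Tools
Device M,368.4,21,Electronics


Computing average price:
Values: [223.36, 295.74, 132.64, 148.83, 26.12, 474.89, 368.4]
Sum = 1669.98
Count = 7
Average = 1669.98/7 ≈ 238.57 (rounded to 2 decimal places)

238.57


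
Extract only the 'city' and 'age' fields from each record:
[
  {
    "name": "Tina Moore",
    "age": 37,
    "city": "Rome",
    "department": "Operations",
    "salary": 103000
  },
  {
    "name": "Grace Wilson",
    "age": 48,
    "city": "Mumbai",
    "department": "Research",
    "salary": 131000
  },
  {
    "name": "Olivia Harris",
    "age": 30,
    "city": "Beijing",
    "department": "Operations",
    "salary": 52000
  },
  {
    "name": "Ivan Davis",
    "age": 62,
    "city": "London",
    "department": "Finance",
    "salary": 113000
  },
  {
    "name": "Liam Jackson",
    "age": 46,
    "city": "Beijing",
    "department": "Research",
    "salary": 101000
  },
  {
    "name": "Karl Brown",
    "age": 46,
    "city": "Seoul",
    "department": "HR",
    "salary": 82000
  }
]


Original: 6 records with fields: name, age, city, department, salary
Keep: ['city', 'age']
Drop: ['name', 'department', 'salary']
Result: 6 records, 2 fields each

[
  {
    "city": "Rome",
    "age": 37
  },
  {
    "city": "Mumbai",
    "age": 48
  },
  {
    "city": "Beijing",
    "age": 30
  },
  {
    "city": "London",
    "age": 62
  },
  {
    "city": "Beijing",
    "age": 46
  },
  {
    "city": "Seoul",
    "age": 46
  }
]


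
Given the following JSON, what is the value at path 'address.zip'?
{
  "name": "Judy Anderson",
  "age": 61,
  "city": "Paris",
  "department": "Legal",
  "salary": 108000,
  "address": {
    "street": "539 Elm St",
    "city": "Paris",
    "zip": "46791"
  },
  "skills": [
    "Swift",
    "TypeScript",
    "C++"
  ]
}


Query: address.zip
Path: address -> zip
Value: 46791

46791


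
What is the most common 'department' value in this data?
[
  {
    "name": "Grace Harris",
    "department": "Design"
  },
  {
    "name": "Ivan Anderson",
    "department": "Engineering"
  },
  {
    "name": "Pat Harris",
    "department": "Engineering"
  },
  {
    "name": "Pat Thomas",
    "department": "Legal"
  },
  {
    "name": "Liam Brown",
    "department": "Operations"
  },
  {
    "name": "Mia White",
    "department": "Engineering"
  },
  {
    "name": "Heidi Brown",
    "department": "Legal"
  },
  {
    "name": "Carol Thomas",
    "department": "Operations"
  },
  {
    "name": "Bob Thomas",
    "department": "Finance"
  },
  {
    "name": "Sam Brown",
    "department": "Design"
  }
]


Counting 'department' values across 10 records:

  Engineering: 3 ###
  Design: 2 ##
  Legal: 2 ##
  Operations: 2 ##
  Finance: 1 #

Most common: Engineering (3 times)

Engineering (3 times)


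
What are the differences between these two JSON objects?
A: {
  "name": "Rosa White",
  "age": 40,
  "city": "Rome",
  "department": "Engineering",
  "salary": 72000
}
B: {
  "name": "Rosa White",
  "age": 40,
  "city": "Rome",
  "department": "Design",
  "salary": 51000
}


Comparing each field (in key order):
  name: same
  age: same
  city: same
  department: DIFFERENT
  salary: DIFFERENT
Differences:
  department: Engineering -> Design
  salary: 72000 -> 51000

2 field(s) changed

2 changes: department, salary


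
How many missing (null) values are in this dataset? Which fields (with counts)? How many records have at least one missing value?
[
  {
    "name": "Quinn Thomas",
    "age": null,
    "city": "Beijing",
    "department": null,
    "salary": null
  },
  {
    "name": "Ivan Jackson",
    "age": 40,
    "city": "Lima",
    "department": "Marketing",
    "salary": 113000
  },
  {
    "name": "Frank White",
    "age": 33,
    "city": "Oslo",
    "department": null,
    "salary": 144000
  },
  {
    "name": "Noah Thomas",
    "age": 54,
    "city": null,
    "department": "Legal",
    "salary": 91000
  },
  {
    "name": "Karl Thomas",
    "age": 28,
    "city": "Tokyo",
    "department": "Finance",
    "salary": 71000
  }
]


Checking for missing (null) values in 5 records:

  Quinn Thomas: age, department, salary
  Ivan Jackson: complete
  Frank White: department
  Noah Thomas: city
  Karl Thomas: complete

Per field:
  name: 0 missing
  age: 1 missing
  city: 1 missing
  department: 2 missing
  salary: 1 missing

Total missing values: 5
Records with any missing: 3

5 missing values (age: 1, city: 1, department: 2, salary: 1); 3 incomplete records


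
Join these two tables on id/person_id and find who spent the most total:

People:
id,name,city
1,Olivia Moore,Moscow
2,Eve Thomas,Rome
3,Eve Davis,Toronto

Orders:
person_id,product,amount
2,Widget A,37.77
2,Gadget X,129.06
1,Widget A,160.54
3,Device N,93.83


Join on: people.id = orders.person_id

Joined rows:
  Eve Thomas (Rome) bought Widget A for $37.77
  Eve Thomas (Rome) bought Gadget X for $129.06
  Olivia Moore (Moscow) bought Widget A for $160.54
  Eve Davis (Toronto) bought Device N for $93.83

Total per person:
  Eve Thomas: $166.83
  Olivia Moore: $160.54
  Eve Davis: $93.83

Top spender: Eve Thomas ($166.83)

Eve Thomas ($166.83)


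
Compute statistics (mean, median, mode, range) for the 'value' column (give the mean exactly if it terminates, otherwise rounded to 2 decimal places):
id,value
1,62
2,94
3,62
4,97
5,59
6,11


Data: [62, 94, 62, 97, 59, 11]
Count: 6
Sum: 385
Mean: 385/6 ≈ 64.17 (rounded to 2 decimal places)
Sorted: [11, 59, 62, 62, 94, 97]
Median: 62.0
Mode: 62 (2 times)
Range: 97 - 11 = 86
Min: 11, Max: 97

mean≈64.17, median=62.0, mode=62, range=86


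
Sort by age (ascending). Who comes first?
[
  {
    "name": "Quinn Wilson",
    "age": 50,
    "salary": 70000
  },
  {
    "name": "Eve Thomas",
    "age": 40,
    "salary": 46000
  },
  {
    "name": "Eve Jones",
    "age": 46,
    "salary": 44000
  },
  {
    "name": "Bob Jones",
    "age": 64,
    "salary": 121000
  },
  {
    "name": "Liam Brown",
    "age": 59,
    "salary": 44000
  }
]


Sort by: age (ascending)

Sorted order:
  1. Eve Thomas (age = 40)
  2. Eve Jones (age = 46)
  3. Quinn Wilson (age = 50)
  4. Liam Brown (age = 59)
  5. Bob Jones (age = 64)

First: Eve Thomas

Eve Thomas


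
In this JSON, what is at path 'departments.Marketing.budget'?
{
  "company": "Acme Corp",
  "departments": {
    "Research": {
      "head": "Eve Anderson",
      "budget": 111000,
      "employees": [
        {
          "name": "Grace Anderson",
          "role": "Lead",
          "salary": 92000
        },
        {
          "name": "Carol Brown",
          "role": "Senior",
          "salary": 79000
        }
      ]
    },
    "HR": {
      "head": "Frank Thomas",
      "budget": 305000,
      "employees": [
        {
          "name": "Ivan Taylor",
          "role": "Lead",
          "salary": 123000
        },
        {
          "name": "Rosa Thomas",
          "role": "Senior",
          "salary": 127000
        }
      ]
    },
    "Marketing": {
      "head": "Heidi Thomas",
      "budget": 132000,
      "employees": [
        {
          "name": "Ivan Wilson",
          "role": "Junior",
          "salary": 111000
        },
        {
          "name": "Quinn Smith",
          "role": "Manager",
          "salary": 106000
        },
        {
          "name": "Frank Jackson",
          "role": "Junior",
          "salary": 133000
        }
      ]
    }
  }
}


Path: departments.Marketing.budget

Navigate:
  -> departments
  -> Marketing
  -> budget = 132000

132000


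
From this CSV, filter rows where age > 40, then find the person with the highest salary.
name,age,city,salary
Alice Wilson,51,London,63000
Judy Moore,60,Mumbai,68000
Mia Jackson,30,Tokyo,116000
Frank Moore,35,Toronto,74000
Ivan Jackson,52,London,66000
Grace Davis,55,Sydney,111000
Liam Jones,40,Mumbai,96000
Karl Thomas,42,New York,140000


Filter: age > 40
Sort by: salary (descending)

Filtered records (5):
  Karl Thomas, age 42, salary $140000
  Grace Davis, age 55, salary $111000
  Judy Moore, age 60, salary $68000
  Ivan Jackson, age 52, salary $66000
  Alice Wilson, age 51, salary $63000

Highest salary: Karl Thomas ($140000)

Karl Thomas


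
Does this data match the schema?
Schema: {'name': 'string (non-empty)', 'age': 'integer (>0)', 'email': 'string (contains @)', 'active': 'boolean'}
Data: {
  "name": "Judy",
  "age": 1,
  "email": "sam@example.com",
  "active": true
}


Validating each field against schema:
  name: OK (non-empty string)
  age: OK (positive integer)
  email: OK (string with @)
  active: OK (boolean)

Result: VALID

VALID


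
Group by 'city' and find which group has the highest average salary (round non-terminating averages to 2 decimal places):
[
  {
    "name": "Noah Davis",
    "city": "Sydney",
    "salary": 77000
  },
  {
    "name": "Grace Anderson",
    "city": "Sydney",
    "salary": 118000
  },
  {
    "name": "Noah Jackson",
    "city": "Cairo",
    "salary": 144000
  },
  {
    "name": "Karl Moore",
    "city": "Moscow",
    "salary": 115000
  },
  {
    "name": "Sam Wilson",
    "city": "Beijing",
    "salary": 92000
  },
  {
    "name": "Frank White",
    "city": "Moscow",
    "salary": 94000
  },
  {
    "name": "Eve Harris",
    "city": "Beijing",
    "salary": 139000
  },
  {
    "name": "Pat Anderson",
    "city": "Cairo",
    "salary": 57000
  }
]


Group by: city

Groups:
  Beijing: 2 people, avg salary = 231000/2 = $115500
  Cairo: 2 people, avg salary = 201000/2 = $100500
  Moscow: 2 people, avg salary = 209000/2 = $104500
  Sydney: 2 people, avg salary = 195000/2 = $97500

Highest average salary: Beijing ($115500)

Beijing ($115500)


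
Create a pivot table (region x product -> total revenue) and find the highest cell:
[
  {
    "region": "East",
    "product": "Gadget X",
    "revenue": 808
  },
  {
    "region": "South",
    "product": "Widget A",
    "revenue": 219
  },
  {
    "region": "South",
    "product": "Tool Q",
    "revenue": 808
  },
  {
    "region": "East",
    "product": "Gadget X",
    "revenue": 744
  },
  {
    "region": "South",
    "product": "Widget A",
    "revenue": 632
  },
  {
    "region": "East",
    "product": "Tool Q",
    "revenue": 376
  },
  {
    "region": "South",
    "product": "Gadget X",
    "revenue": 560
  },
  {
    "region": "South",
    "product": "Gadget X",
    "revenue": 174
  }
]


Pivot: region (rows) x product (columns) -> total revenue

     Gadget X      Tool Q        Widget A    
East          1552           376             0  
South          734           808           851  

Highest: East / Gadget X = $1552

East / Gadget X = $1552


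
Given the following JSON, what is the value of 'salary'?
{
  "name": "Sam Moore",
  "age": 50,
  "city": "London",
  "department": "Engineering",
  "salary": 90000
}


Looking up field 'salary'
Value: 90000

90000


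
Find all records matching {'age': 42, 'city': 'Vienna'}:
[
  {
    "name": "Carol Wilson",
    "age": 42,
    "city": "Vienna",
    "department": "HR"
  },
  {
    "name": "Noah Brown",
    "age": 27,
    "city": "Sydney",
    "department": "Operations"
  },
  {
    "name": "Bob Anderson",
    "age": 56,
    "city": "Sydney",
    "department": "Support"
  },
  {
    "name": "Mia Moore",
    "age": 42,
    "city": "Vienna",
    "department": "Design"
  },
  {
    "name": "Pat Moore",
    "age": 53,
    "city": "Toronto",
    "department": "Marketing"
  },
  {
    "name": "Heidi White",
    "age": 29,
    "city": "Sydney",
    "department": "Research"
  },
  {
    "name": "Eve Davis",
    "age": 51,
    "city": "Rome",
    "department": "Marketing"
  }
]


Search criteria: {'age': 42, 'city': 'Vienna'}

Checking 7 records:
  Carol Wilson: {age: 42, city: Vienna} <-- MATCH
  Noah Brown: {age: 27, city: Sydney}
  Bob Anderson: {age: 56, city: Sydney}
  Mia Moore: {age: 42, city: Vienna} <-- MATCH
  Pat Moore: {age: 53, city: Toronto}
  Heidi White: {age: 29, city: Sydney}
  Eve Davis: {age: 51, city: Rome}

Matches: ["Carol Wilson", "Mia Moore"]

["Carol Wilson", "Mia Moore"]


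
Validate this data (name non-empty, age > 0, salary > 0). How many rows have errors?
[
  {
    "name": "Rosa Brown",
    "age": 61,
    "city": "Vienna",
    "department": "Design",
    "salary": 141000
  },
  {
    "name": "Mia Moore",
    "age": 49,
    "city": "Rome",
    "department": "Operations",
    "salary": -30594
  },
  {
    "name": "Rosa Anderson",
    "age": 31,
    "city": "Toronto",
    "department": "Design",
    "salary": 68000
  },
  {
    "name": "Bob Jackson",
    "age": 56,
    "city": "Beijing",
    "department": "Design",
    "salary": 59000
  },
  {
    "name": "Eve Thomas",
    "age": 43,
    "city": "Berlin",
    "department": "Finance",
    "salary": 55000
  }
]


Validating 5 records:
Rules: name non-empty, age > 0, salary > 0

  Row 1 (Rosa Brown): OK
  Row 2 (Mia Moore): negative salary: -30594
  Row 3 (Rosa Anderson): OK
  Row 4 (Bob Jackson): OK
  Row 5 (Eve Thomas): OK

Total errors: 1

1 errors


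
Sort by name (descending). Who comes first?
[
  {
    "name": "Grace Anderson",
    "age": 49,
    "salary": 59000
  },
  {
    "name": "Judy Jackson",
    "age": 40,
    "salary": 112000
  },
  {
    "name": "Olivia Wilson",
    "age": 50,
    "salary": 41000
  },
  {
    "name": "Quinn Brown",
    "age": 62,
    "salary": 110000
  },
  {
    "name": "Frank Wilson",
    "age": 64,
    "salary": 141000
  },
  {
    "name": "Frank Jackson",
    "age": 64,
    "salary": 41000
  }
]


Sort by: name (descending)

Sorted order:
  1. Quinn Brown (name = Quinn Brown)
  2. Olivia Wilson (name = Olivia Wilson)
  3. Judy Jackson (name = Judy Jackson)
  4. Grace Anderson (name = Grace Anderson)
  5. Frank Wilson (name = Frank Wilson)
  6. Frank Jackson (name = Frank Jackson)

First: Quinn Brown

Quinn Brown


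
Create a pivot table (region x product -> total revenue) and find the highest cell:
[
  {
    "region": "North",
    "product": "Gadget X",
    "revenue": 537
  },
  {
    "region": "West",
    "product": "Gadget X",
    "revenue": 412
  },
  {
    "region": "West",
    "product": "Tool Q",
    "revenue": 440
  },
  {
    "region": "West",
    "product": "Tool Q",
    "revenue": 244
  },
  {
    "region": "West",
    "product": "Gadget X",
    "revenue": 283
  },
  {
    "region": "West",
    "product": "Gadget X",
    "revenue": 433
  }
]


Pivot: region (rows) x product (columns) -> total revenue

     Gadget X      Tool Q      
North          537             0  
West          1128           684  

Highest: West / Gadget X = $1128

West / Gadget X = $1128


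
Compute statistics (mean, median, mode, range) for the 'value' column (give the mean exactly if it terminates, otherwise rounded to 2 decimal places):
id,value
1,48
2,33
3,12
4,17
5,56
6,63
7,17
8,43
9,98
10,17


Data: [48, 33, 12, 17, 56, 63, 17, 43, 98, 17]
Count: 10
Sum: 404
Mean: 404/10 = 40.4
Sorted: [12, 17, 17, 17, 33, 43, 48, 56, 63, 98]
Median: 38.0
Mode: 17 (3 times)
Range: 98 - 12 = 86
Min: 12, Max: 98

mean=40.4, median=38.0, mode=17, range=86


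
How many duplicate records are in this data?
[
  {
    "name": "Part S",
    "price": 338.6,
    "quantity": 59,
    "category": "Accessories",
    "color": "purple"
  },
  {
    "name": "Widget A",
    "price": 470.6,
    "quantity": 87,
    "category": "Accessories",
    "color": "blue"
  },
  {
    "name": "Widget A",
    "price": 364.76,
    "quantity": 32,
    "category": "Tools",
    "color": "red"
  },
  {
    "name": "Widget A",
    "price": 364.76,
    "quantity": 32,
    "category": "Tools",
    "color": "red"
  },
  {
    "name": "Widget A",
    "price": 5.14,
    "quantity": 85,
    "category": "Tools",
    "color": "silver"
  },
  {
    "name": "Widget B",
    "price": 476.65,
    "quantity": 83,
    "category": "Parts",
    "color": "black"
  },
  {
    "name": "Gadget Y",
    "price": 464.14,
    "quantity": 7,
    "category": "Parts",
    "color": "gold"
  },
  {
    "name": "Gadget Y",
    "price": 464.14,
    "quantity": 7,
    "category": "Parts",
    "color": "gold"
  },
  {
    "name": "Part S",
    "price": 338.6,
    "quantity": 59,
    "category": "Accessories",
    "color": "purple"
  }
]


Checking 9 records for duplicates:

  Row 1: Part S ($338.6, qty 59)
  Row 2: Widget A ($470.6, qty 87)
  Row 3: Widget A ($364.76, qty 32)
  Row 4: Widget A ($364.76, qty 32) <-- DUPLICATE
  Row 5: Widget A ($5.14, qty 85)
  Row 6: Widget B ($476.65, qty 83)
  Row 7: Gadget Y ($464.14, qty 7)
  Row 8: Gadget Y ($464.14, qty 7) <-- DUPLICATE
  Row 9: Part S ($338.6, qty 59) <-- DUPLICATE

Duplicates found: 3
Unique records: 6

3 duplicates, 6 unique


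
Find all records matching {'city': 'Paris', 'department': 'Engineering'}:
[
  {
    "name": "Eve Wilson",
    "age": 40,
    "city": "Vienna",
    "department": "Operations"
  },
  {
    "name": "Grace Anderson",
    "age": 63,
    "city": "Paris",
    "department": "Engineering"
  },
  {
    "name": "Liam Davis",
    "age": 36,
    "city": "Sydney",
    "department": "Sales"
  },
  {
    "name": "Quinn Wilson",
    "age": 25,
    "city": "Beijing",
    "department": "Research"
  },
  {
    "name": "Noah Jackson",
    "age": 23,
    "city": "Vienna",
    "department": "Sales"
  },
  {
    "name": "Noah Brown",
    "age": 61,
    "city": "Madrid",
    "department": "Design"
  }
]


Search criteria: {'city': 'Paris', 'department': 'Engineering'}

Checking 6 records:
  Eve Wilson: {city: Vienna, department: Operations}
  Grace Anderson: {city: Paris, department: Engineering} <-- MATCH
  Liam Davis: {city: Sydney, department: Sales}
  Quinn Wilson: {city: Beijing, department: Research}
  Noah Jackson: {city: Vienna, department: Sales}
  Noah Brown: {city: Madrid, department: Design}

Matches: ["Grace Anderson"]

["Grace Anderson"]


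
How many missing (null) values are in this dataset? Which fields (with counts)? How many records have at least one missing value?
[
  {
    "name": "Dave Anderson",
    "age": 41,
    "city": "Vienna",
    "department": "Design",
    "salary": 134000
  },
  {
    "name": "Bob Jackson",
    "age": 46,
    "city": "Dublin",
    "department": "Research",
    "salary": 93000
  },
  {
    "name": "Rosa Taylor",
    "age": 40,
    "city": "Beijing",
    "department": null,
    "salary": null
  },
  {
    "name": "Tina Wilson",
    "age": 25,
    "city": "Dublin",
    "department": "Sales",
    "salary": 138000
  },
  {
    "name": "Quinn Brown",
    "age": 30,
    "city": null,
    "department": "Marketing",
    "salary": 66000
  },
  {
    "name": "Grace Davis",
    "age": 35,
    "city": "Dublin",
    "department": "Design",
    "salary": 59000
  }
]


Checking for missing (null) values in 6 records:

  Dave Anderson: complete
  Bob Jackson: complete
  Rosa Taylor: department, salary
  Tina Wilson: complete
  Quinn Brown: city
  Grace Davis: complete

Per field:
  name: 0 missing
  age: 0 missing
  city: 1 missing
  department: 1 missing
  salary: 1 missing

Total missing values: 3
Records with any missing: 2

3 missing values (city: 1, department: 1, salary: 1); 2 incomplete records


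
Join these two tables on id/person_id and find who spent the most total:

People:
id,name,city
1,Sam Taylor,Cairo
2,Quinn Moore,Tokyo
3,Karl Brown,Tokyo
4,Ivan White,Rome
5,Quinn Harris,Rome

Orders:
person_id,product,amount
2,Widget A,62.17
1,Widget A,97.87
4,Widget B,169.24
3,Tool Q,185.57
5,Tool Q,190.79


Join on: people.id = orders.person_id

Joined rows:
  Quinn Moore (Tokyo) bought Widget A for $62.17
  Sam Taylor (Cairo) bought Widget A for $97.87
  Ivan White (Rome) bought Widget B for $169.24
  Karl Brown (Tokyo) bought Tool Q for $185.57
  Quinn Harris (Rome) bought Tool Q for $190.79

Total per person:
  Quinn Harris: $190.79
  Karl Brown: $185.57
  Ivan White: $169.24
  Sam Taylor: $97.87
  Quinn Moore: $62.17

Top spender: Quinn Harris ($190.79)

Quinn Harris ($190.79)


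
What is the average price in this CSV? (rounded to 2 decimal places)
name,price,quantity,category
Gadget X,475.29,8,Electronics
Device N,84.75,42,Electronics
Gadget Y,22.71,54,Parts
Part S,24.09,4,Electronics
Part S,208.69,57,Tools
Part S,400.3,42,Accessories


Computing average price:
Values: [475.29, 84.75, 22.71, 24.09, 208.69, 400.3]
Sum = 1215.83
Count = 6
Average = 1215.83/6 ≈ 202.64 (rounded to 2 decimal places)

202.64


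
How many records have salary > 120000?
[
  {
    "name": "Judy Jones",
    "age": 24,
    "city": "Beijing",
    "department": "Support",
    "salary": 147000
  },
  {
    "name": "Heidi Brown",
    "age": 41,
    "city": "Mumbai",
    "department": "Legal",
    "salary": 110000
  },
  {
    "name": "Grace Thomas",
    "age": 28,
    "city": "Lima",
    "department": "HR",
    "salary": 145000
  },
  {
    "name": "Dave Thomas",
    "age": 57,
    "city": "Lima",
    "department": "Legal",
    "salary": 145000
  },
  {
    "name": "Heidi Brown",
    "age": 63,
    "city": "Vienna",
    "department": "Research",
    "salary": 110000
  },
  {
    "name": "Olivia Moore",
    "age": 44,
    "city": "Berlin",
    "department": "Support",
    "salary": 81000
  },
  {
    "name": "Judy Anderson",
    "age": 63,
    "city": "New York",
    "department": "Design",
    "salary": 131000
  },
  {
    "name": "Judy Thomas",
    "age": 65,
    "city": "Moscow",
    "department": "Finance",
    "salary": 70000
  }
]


Data: 8 records
Condition: salary > 120000

Checking each record:
  Judy Jones: 147000 MATCH
  Heidi Brown: 110000
  Grace Thomas: 145000 MATCH
  Dave Thomas: 145000 MATCH
  Heidi Brown: 110000
  Olivia Moore: 81000
  Judy Anderson: 131000 MATCH
  Judy Thomas: 70000

Count: 4

4


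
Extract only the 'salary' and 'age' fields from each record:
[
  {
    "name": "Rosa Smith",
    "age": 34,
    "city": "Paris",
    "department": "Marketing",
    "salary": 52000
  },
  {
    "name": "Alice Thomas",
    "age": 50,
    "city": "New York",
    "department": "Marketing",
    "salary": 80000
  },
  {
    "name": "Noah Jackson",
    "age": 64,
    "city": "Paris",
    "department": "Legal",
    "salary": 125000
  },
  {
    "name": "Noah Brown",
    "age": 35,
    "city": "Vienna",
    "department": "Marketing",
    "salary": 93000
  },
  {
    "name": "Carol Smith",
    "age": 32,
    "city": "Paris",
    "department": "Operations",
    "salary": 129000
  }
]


Original: 5 records with fields: name, age, city, department, salary
Keep: ['salary', 'age']
Drop: ['name', 'city', 'department']
Result: 5 records, 2 fields each

[
  {
    "salary": 52000,
    "age": 34
  },
  {
    "salary": 80000,
    "age": 50
  },
  {
    "salary": 125000,
    "age": 64
  },
  {
    "salary": 93000,
    "age": 35
  },
  {
    "salary": 129000,
    "age": 32
  }
]


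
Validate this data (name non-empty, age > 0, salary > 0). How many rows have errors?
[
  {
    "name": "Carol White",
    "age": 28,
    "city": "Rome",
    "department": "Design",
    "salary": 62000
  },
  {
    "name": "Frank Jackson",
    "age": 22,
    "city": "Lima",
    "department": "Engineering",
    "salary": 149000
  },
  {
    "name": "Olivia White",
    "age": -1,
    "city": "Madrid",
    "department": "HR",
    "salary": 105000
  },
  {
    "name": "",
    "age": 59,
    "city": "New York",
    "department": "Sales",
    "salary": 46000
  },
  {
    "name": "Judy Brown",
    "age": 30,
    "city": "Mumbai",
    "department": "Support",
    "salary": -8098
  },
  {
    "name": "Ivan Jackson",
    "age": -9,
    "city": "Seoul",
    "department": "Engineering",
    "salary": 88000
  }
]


Validating 6 records:
Rules: name non-empty, age > 0, salary > 0

  Row 1 (Carol White): OK
  Row 2 (Frank Jackson): OK
  Row 3 (Olivia White): negative age: -1
  Row 4 (???): empty name
  Row 5 (Judy Brown): negative salary: -8098
  Row 6 (Ivan Jackson): negative age: -9

Total errors: 4

4 errors


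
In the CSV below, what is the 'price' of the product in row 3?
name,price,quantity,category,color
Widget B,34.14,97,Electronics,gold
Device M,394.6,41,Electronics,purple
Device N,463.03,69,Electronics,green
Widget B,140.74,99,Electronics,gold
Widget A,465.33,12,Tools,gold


Query: Row 3 ('Device N'), column 'price'
Value: 463.03

463.03


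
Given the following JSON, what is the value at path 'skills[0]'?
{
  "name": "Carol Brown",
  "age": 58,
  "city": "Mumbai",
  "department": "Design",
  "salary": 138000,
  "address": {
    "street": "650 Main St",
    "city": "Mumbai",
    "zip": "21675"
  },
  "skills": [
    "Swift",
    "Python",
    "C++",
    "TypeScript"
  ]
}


Query: skills[0]
Path: skills -> first element
Value: Swift

Swift


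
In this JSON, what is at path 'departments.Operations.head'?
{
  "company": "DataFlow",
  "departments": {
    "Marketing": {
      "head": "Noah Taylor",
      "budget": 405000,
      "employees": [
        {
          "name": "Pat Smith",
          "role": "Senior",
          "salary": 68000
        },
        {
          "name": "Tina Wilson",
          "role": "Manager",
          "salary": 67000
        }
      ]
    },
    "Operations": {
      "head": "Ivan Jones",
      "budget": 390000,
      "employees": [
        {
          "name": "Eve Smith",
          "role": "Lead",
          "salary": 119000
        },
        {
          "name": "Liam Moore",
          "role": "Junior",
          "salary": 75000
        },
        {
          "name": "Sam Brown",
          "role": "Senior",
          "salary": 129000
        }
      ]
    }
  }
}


Path: departments.Operations.head

Navigate:
  -> departments
  -> Operations
  -> head = 'Ivan Jones'

Ivan Jones


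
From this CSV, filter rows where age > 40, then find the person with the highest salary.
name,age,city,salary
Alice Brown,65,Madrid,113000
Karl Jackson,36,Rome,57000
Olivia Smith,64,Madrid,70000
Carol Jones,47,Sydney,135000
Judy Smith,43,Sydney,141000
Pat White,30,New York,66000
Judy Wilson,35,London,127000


Filter: age > 40
Sort by: salary (descending)

Filtered records (4):
  Judy Smith, age 43, salary $141000
  Carol Jones, age 47, salary $135000
  Alice Brown, age 65, salary $113000
  Olivia Smith, age 64, salary $70000

Highest salary: Judy Smith ($141000)

Judy Smith


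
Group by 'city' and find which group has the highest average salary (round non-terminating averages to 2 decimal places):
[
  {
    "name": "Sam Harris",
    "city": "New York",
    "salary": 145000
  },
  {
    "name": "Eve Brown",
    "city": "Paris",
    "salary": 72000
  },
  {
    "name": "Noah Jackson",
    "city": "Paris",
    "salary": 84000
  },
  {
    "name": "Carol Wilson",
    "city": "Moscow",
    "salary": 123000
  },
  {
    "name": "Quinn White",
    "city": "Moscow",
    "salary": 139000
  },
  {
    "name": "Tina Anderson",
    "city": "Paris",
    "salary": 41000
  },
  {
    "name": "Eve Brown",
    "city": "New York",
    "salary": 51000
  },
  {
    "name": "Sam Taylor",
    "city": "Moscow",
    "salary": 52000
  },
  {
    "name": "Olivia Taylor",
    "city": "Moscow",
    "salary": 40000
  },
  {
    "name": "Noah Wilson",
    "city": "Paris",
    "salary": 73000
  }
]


Group by: city

Groups:
  Moscow: 4 people, avg salary = 354000/4 = $88500
  New York: 2 people, avg salary = 196000/2 = $98000
  Paris: 4 people, avg salary = 270000/4 = $67500

Highest average salary: New York ($98000)

New York ($98000)


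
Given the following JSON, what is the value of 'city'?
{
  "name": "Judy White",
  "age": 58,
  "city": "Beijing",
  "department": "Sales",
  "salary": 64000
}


Looking up field 'city'
Value: Beijing

Beijing


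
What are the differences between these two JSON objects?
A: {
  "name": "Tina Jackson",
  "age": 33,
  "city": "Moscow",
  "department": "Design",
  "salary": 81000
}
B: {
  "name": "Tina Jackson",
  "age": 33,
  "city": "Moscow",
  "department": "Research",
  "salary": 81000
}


Comparing each field (in key order):
  name: same
  age: same
  city: same
  department: DIFFERENT
  salary: same
Differences:
  department: Design -> Research

1 field(s) changed

1 change: department


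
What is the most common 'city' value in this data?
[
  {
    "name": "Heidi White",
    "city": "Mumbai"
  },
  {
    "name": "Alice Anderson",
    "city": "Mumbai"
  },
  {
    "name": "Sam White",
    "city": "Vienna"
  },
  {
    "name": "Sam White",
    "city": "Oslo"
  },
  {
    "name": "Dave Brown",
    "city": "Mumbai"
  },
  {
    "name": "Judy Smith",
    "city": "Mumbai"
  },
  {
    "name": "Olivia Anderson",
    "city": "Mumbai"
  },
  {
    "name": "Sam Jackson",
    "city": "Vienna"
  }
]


Counting 'city' values across 8 records:

  Mumbai: 5 #####
  Vienna: 2 ##
  Oslo: 1 #

Most common: Mumbai (5 times)

Mumbai (5 times)


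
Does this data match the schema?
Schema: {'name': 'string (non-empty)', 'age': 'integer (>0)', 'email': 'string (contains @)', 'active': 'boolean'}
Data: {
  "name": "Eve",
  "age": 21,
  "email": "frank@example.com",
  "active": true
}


Validating each field against schema:
  name: OK (non-empty string)
  age: OK (positive integer)
  email: OK (string with @)
  active: OK (boolean)

Result: VALID

VALID


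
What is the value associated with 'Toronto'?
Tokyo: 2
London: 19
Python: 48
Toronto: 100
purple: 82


Looking up key 'Toronto'
Value: 100

100


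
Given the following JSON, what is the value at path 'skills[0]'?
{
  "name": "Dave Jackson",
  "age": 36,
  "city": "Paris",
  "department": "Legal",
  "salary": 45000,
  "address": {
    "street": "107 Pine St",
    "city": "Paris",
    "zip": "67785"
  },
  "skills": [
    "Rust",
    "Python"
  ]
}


Query: skills[0]
Path: skills -> first element
Value: Rust

Rust


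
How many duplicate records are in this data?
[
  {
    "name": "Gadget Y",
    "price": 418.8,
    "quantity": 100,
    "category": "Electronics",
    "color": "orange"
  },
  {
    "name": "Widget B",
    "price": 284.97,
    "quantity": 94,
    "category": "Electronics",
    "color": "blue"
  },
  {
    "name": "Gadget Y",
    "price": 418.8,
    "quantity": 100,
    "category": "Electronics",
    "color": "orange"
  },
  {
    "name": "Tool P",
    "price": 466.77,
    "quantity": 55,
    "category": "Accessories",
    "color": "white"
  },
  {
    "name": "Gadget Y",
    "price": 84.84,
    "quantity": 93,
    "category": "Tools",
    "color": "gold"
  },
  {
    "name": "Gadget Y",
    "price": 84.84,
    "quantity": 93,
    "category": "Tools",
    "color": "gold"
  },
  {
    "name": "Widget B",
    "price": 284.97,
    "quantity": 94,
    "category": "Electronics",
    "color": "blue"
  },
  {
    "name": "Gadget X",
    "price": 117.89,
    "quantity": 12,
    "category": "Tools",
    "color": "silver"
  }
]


Checking 8 records for duplicates:

  Row 1: Gadget Y ($418.8, qty 100)
  Row 2: Widget B ($284.97, qty 94)
  Row 3: Gadget Y ($418.8, qty 100) <-- DUPLICATE
  Row 4: Tool P ($466.77, qty 55)
  Row 5: Gadget Y ($84.84, qty 93)
  Row 6: Gadget Y ($84.84, qty 93) <-- DUPLICATE
  Row 7: Widget B ($284.97, qty 94) <-- DUPLICATE
  Row 8: Gadget X ($117.89, qty 12)

Duplicates found: 3
Unique records: 5

3 duplicates, 5 unique


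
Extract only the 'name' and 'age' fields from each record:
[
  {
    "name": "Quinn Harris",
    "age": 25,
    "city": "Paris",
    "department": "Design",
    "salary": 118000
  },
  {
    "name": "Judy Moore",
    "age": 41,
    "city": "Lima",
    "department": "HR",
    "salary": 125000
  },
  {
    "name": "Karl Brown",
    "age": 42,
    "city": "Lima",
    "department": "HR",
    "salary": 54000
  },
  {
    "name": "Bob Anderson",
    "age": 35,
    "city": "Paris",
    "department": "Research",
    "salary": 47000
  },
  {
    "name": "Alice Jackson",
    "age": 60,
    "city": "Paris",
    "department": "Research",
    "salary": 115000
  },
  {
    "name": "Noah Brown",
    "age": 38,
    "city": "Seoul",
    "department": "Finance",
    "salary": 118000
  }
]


Original: 6 records with fields: name, age, city, department, salary
Keep: ['name', 'age']
Drop: ['city', 'department', 'salary']
Result: 6 records, 2 fields each

[
  {
    "name": "Quinn Harris",
    "age": 25
  },
  {
    "name": "Judy Moore",
    "age": 41
  },
  {
    "name": "Karl Brown",
    "age": 42
  },
  {
    "name": "Bob Anderson",
    "age": 35
  },
  {
    "name": "Alice Jackson",
    "age": 60
  },
  {
    "name": "Noah Brown",
    "age": 38
  }
]


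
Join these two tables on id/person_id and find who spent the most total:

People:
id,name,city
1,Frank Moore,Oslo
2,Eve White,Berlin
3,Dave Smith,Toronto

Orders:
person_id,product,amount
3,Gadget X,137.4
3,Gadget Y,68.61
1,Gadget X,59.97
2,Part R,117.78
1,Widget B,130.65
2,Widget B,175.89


Join on: people.id = orders.person_id

Joined rows:
  Dave Smith (Toronto) bought Gadget X for $137.4
  Dave Smith (Toronto) bought Gadget Y for $68.61
  Frank Moore (Oslo) bought Gadget X for $59.97
  Eve White (Berlin) bought Part R for $117.78
  Frank Moore (Oslo) bought Widget B for $130.65
  Eve White (Berlin) bought Widget B for $175.89

Total per person:
  Eve White: $293.67
  Dave Smith: $206.01
  Frank Moore: $190.62

Top spender: Eve White ($293.67)

Eve White ($293.67)


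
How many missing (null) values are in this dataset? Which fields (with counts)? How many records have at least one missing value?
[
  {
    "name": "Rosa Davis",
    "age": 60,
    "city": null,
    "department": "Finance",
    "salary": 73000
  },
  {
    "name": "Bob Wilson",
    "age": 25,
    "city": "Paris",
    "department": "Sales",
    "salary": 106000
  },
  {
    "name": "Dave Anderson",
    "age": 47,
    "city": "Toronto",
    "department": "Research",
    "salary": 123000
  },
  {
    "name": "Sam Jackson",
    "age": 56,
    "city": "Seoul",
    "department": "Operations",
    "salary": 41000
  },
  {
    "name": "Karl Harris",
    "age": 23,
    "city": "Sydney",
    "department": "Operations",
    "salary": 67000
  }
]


Checking for missing (null) values in 5 records:

  Rosa Davis: city
  Bob Wilson: complete
  Dave Anderson: complete
  Sam Jackson: complete
  Karl Harris: complete

Per field:
  name: 0 missing
  age: 0 missing
  city: 1 missing
  department: 0 missing
  salary: 0 missing

Total missing values: 1
Records with any missing: 1

1 missing values (city: 1); 1 incomplete records


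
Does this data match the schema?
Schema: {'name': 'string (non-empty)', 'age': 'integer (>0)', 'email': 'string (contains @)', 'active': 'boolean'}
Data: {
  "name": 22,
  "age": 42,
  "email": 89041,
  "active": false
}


Validating each field against schema:
  name: FAIL (22 is not a string)
  age: OK (positive integer)
  email: FAIL (89041 is not a string)
  active: OK (boolean)

Result: INVALID (2 errors: name, email)

INVALID (2 errors: name, email)


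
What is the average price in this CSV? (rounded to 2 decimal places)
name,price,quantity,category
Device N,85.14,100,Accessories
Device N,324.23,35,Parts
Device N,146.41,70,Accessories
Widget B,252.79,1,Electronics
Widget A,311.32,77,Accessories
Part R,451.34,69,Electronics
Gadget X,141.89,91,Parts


Computing average price:
Values: [85.14, 324.23, 146.41, 252.79, 311.32, 451.34, 141.89]
Sum = 1713.12
Count = 7
Average = 1713.12/7 ≈ 244.73 (rounded to 2 decimal places)

244.73


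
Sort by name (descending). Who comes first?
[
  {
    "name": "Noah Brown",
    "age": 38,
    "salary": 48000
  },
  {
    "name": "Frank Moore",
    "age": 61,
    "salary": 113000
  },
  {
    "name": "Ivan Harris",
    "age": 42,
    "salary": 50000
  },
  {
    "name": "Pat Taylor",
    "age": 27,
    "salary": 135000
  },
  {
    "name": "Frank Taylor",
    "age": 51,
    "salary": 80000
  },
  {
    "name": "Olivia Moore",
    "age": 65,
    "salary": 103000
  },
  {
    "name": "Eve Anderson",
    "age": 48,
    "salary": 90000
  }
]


Sort by: name (descending)

Sorted order:
  1. Pat Taylor (name = Pat Taylor)
  2. Olivia Moore (name = Olivia Moore)
  3. Noah Brown (name = Noah Brown)
  4. Ivan Harris (name = Ivan Harris)
  5. Frank Taylor (name = Frank Taylor)
  6. Frank Moore (name = Frank Moore)
  7. Eve Anderson (name = Eve Anderson)

First: Pat Taylor

Pat Taylor
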